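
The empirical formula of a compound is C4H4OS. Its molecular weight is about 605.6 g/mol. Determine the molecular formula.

Empirical-formula mass = 100.14 g/mol
n = 605.6 / 100.14 = 6.05 ≈ 6
Molecular formula = (C4H4OS)6 = C24H24O6S6

C24H24O6S6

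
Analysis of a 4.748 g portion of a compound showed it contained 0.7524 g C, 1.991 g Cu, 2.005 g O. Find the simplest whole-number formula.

C2CuO4

n(C) = 0.7524/12.01 = 0.06265, n(Cu) = 1.991/63.55 = 0.03133, n(O) = 2.005/16.00 = 0.1253
Divide by the smallest (0.03133 mol Cu): C 2.000, Cu 1.000, O 4.000
→ C2CuO4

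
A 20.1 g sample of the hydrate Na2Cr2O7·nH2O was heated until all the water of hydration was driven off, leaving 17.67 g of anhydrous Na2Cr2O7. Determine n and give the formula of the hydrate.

Mass of water lost = 20.1 − 17.67 = 2.43 g → 2.43 / 18.02 = 0.1349 mol H2O
Molar mass of Na2Cr2O7 = 261.98 g/mol → mol Na2Cr2O7 = 17.67 / 261.98 = 0.06745
n = 0.1349 / 0.06745 = 2.00 ≈ 2 → Na2Cr2O7·2H2O

Na2Cr2O7·2H2O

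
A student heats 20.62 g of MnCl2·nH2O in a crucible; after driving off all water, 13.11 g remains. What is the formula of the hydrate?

MnCl2·4H2O

Mass of water lost = 20.62 − 13.11 = 7.51 g → 7.51 / 18.02 = 0.4168 mol H2O
Molar mass of MnCl2 = 125.84 g/mol → mol MnCl2 = 13.11 / 125.84 = 0.1042
n = 0.4168 / 0.1042 = 4.00 ≈ 4 → MnCl2·4H2O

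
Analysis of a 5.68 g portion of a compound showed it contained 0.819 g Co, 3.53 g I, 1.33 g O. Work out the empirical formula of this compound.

CoI2O6

Moles — Co: 0.819 / 58.93 = 0.0139 mol; I: 3.53 / 126.90 = 0.02782 mol; O: 1.33 / 16.00 = 0.08313 mol
Smallest is Co at 0.0139 mol; normalising gives Co 1.000, I 2.002, O 5.981
Ratio ≈ 1:2:6, so the empirical formula is CoI2O6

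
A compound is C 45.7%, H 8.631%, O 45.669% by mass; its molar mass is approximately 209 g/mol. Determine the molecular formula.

C8H18O6

Assume 100 g: 45.7 g C, 8.631 g H, 45.669 g O.
Moles — C: 45.7 / 12.01 = 3.805 mol; H: 8.631 / 1.008 = 8.562 mol; O: 45.669 / 16.00 = 2.854 mol
Divide by the smallest (2.854 mol O): C 1.333, H 3.000, O 1.000
Multiply by 3: C 4.00, H 9.00, O 3.00 → C4H9O3
Empirical-formula mass = 105.11 g/mol
n = 209 / 105.11 = 1.99 ≈ 2
Molecular formula = (C4H9O3)×2 = C8H18O6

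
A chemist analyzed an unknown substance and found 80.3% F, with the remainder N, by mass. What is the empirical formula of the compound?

F3N

Assume 100 g: 80.3 g F, 19.7 g N.
Moles — F: 80.3 / 19.00 = 4.226 mol; N: 19.7 / 14.01 = 1.406 mol
Divide by the smallest (1.406 mol N): F 3.006, N 1.000
Ratio ≈ 3:1, so the empirical formula is F3N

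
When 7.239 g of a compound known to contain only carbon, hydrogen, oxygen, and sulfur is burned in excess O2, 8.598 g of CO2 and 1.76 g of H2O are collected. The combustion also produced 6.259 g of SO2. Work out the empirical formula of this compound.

mol C = 8.598 / 44.01 = 0.1954; mass C = 0.1954 × 12.01 = 2.346 g
mol H = 2 × (1.76 / 18.02) = 0.1953; mass H = 0.1953 × 1.008 = 0.1969 g
mol S = 6.259 / 64.07 = 0.09769; mass S = 3.133 g
mass O = 7.239 − (5.676) = 1.563 g → mol O = 0.09768
Smallest is O at 0.09768 mol; normalising gives C 2.000, H 2.000, O 1.000, S 1.000
≈ 2:2:1:1 → C2H2OS

C2H2OS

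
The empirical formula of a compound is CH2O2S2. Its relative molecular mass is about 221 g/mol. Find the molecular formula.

Empirical-formula mass = 110.17 g/mol
n = 221 / 110.17 = 2.01 ≈ 2
Molecular formula = (CH2O2S2)2 = C2H4O4S4

C2H4O4S4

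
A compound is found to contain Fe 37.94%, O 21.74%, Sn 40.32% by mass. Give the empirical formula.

Fe2O4Sn

Assume 100 g: 37.94 g Fe, 21.74 g O, 40.32 g Sn.
Fe: 37.94 g ÷ 55.85 g/mol = 0.6793 mol
O: 21.74 g ÷ 16.00 g/mol = 1.359 mol
Sn: 40.32 g ÷ 118.71 g/mol = 0.3397 mol
Smallest is Sn at 0.3397 mol; normalising gives Fe 2.000, O 4.000, Sn 1.000
≈ 2:4:1 → Fe2O4Sn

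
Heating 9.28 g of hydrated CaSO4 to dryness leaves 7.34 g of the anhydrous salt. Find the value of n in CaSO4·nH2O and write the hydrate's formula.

CaSO4·2H2O

Mass of water lost = 9.28 − 7.34 = 1.94 g → 1.94 / 18.02 = 0.1077 mol H2O
Molar mass of CaSO4 = 136.15 g/mol → mol CaSO4 = 7.34 / 136.15 = 0.05391
n = 0.1077 / 0.05391 = 2.00 ≈ 2 → CaSO4·2H2O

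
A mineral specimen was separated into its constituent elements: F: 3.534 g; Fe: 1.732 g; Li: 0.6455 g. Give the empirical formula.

F6FeLi3

F: 3.534 g ÷ 19.00 g/mol = 0.186 mol
Fe: 1.732 g ÷ 55.85 g/mol = 0.03101 mol
Li: 0.6455 g ÷ 6.94 g/mol = 0.09301 mol
Divide by the smallest (0.03101 mol Fe): F 5.998, Fe 1.000, Li 2.999
≈ 6:1:3 → F6FeLi3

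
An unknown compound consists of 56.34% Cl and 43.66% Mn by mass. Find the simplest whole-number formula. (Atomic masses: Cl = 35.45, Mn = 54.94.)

Assume 100 g: 56.34 g Cl, 43.66 g Mn.
Cl: 56.34 g ÷ 35.45 g/mol = 1.589 mol
Mn: 43.66 g ÷ 54.94 g/mol = 0.7947 mol
Divide by the smallest (0.7947 mol Mn): Cl 2.000, Mn 1.000
→ Cl2Mn

Cl2Mn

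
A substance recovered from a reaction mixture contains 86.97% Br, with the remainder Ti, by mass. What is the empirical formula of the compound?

Assume 100 g: 86.97 g Br, 13.03 g Ti.
Moles — Br: 86.97 / 79.90 = 1.088 mol; Ti: 13.03 / 47.87 = 0.2722 mol
Divide by the smallest (0.2722 mol Ti): Br 3.999, Ti 1.000
≈ 4:1 → Br4Ti

Br4Ti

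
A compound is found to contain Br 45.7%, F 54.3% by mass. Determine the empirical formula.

BrF5

Assume 100 g: 45.7 g Br, 54.3 g F.
Br: 45.7 g ÷ 79.90 g/mol = 0.572 mol
F: 54.3 g ÷ 19.00 g/mol = 2.858 mol
Divide by the smallest (0.572 mol Br): Br 1.000, F 4.997
≈ 1:5 → BrF5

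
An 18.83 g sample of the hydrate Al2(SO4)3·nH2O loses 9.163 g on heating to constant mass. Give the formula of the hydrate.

Mass of anhydrous Al2(SO4)3 = 18.83 − 9.163 = 9.667 g
mol H2O = 9.163 / 18.02 = 0.5085
Molar mass of Al2(SO4)3 = 342.17 g/mol → mol Al2(SO4)3 = 9.667 / 342.17 = 0.02825
n = 0.5085 / 0.02825 = 18.00 ≈ 18 → Al2(SO4)3·18H2O

Al2(SO4)3·18H2O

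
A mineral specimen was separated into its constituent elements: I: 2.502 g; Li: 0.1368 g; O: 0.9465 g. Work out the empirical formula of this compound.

Moles — I: 2.502 / 126.90 = 0.01972 mol; Li: 0.1368 / 6.94 = 0.01971 mol; O: 0.9465 / 16.00 = 0.05916 mol
Divide by the smallest (0.01971 mol Li): I 1.000, Li 1.000, O 3.001
→ ILiO3

ILiO3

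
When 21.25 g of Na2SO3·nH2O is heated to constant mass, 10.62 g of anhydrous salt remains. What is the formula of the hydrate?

Mass of water lost = 21.25 − 10.62 = 10.63 g → 10.63 / 18.02 = 0.5899 mol H2O
Molar mass of Na2SO3 = 126.05 g/mol → mol Na2SO3 = 10.62 / 126.05 = 0.08425
n = 0.5899 / 0.08425 = 7.00 ≈ 7 → Na2SO3·7H2O

Na2SO3·7H2O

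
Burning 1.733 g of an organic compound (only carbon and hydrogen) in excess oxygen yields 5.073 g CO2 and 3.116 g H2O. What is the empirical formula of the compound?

CH3

mol C = 5.073 / 44.01 = 0.1153; mass C = 0.1153 × 12.01 = 1.384 g
mol H = 2 × (3.116 / 18.02) = 0.3458; mass H = 0.3458 × 1.008 = 0.3486 g
Ratios (÷ 0.1153): C 1.000, H 3.000
≈ 1:3 → CH3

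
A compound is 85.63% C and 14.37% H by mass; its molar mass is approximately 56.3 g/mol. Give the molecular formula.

Assume 100 g: 85.63 g C, 14.37 g H.
Moles — C: 85.63 / 12.01 = 7.13 mol; H: 14.37 / 1.008 = 14.26 mol
Divide by the smallest (7.13 mol C): C 1.000, H 1.999
Ratio ≈ 1:2, so the empirical formula is CH2
Empirical-formula mass = 14.03 g/mol
n = 56.3 / 14.03 = 4.01 ≈ 4
Molecular formula = (CH2)×4 = C4H8

C4H8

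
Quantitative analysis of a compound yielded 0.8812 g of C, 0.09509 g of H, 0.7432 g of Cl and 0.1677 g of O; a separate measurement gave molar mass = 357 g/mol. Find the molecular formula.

Moles — C: 0.8812 / 12.01 = 0.07337 mol; H: 0.09509 / 1.008 = 0.09434 mol; Cl: 0.7432 / 35.45 = 0.02096 mol; O: 0.1677 / 16.00 = 0.01048 mol
Divide by the smallest (0.01048 mol O): C 7.000, H 9.000, Cl 2.000, O 1.000
Ratio ≈ 7:9:2:1, so the empirical formula is C7H9Cl2O
Empirical-formula mass = 180.04 g/mol
n = 357 / 180.04 = 1.98 ≈ 2
Molecular formula = (C7H9Cl2O)×2 = C14H18Cl4O2

C14H18Cl4O2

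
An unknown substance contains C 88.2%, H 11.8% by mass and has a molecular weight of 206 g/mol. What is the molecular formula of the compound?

C15H24

Assume 100 g: 88.2 g C, 11.8 g H.
C: 88.2 g ÷ 12.01 g/mol = 7.344 mol
H: 11.8 g ÷ 1.008 g/mol = 11.71 mol
Divide by the smallest (7.344 mol C): C 1.000, H 1.594
×5: C 5.00, H 7.97 → C5H8
Empirical-formula mass = 68.11 g/mol
n = 206 / 68.11 = 3.02 ≈ 3
Molecular formula = (C5H8)×3 = C15H24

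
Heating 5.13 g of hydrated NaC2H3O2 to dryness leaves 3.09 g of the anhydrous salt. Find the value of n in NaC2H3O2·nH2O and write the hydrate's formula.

NaC2H3O2·3H2O

Mass of water lost = 5.13 − 3.09 = 2.04 g → 2.04 / 18.02 = 0.1132 mol H2O
Molar mass of NaC2H3O2 = 82.03 g/mol → mol NaC2H3O2 = 3.09 / 82.03 = 0.03767
n = 0.1132 / 0.03767 = 3.01 ≈ 3 → NaC2H3O2·3H2O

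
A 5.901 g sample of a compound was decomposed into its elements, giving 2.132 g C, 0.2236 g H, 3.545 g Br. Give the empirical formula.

C4H5Br

Moles — C: 2.132 / 12.01 = 0.1775 mol; H: 0.2236 / 1.008 = 0.2218 mol; Br: 3.545 / 79.90 = 0.04437 mol
Smallest is Br at 0.04437 mol; normalising gives C 4.001, H 5.000, Br 1.000
Ratio ≈ 4:5:1, so the empirical formula is C4H5Br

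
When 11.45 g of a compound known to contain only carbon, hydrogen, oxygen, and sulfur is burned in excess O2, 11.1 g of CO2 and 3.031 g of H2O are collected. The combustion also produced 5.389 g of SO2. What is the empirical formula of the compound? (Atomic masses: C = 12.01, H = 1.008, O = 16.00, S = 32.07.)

mol C = 11.1 / 44.01 = 0.2522; mass C = 0.2522 × 12.01 = 3.029 g
mol H = 2 × (3.031 / 18.02) = 0.3364; mass H = 0.3364 × 1.008 = 0.3391 g
mol S = 5.389 / 64.07 = 0.08411; mass S = 2.697 g
mass O = 11.45 − (6.066) = 5.384 g → mol O = 0.3365
Ratios (÷ 0.08411): C 2.999, H 4.000, O 4.001, S 1.000
→ C3H4O4S

C3H4O4S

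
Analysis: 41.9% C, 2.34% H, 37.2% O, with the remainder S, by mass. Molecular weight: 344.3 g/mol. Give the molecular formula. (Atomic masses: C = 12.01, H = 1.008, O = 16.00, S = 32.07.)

Assume 100 g: 41.9 g C, 2.34 g H, 37.2 g O, 18.56 g S.
C: 41.9 g ÷ 12.01 g/mol = 3.489 mol
H: 2.34 g ÷ 1.008 g/mol = 2.321 mol
O: 37.2 g ÷ 16.00 g/mol = 2.325 mol
S: 18.56 g ÷ 32.07 g/mol = 0.5787 mol
Divide by the smallest (0.5787 mol S): C 6.028, H 4.011, O 4.017, S 1.000
Ratio ≈ 6:4:4:1, so the empirical formula is C6H4O4S
Empirical-formula mass = 172.16 g/mol
n = 344.3 / 172.16 = 2.00 ≈ 2
Molecular formula = (C6H4O4S)×2 = C12H8O8S2

C12H8O8S2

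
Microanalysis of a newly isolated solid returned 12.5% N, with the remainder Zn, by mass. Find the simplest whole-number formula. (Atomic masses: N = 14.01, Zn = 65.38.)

N2Zn3

Assume 100 g: 12.5 g N, 87.5 g Zn.
n(N) = 12.5/14.01 = 0.8922, n(Zn) = 87.5/65.38 = 1.338
Smallest is N at 0.8922 mol; normalising gives N 1.000, Zn 1.500
×2: N 2.00, Zn 3.00 → N2Zn3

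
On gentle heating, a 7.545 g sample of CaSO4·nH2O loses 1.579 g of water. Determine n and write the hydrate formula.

Mass of anhydrous CaSO4 = 7.545 − 1.579 = 5.966 g
mol H2O = 1.579 / 18.02 = 0.08762
Molar mass of CaSO4 = 136.15 g/mol → mol CaSO4 = 5.966 / 136.15 = 0.04382
n = 0.08762 / 0.04382 = 2.00 ≈ 2 → CaSO4·2H2O

CaSO4·2H2O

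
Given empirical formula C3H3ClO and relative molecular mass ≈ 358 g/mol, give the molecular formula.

C12H12Cl4O4

Empirical-formula mass = 90.50 g/mol
n = 358 / 90.50 = 3.96 ≈ 4
Molecular formula = (C3H3ClO)4 = C12H12Cl4O4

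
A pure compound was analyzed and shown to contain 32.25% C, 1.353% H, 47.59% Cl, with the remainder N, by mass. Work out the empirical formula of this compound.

C2HClN

Assume 100 g: 32.25 g C, 1.353 g H, 47.59 g Cl, 18.807 g N.
C: 32.25 g ÷ 12.01 g/mol = 2.685 mol
H: 1.353 g ÷ 1.008 g/mol = 1.342 mol
Cl: 47.59 g ÷ 35.45 g/mol = 1.342 mol
N: 18.807 g ÷ 14.01 g/mol = 1.342 mol
Smallest is H at 1.342 mol; normalising gives C 2.001, H 1.000, Cl 1.000, N 1.000
≈ 2:1:1:1 → C2HClN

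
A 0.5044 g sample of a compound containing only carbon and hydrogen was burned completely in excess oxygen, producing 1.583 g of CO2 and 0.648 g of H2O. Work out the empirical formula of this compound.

CH2

mol C = 1.583 / 44.01 = 0.03597; mass C = 0.03597 × 12.01 = 0.4320 g
mol H = 2 × (0.648 / 18.02) = 0.07192; mass H = 0.07192 × 1.008 = 0.07250 g
Smallest is C at 0.03597 mol; normalising gives C 1.000, H 1.999
Ratio ≈ 1:2, so the empirical formula is CH2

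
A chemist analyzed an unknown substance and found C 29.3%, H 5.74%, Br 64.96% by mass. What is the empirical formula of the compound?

Assume 100 g: 29.3 g C, 5.74 g H, 64.96 g Br.
C: 29.3 g ÷ 12.01 g/mol = 2.44 mol
H: 5.74 g ÷ 1.008 g/mol = 5.694 mol
Br: 64.96 g ÷ 79.90 g/mol = 0.813 mol
Ratios (÷ 0.813): C 3.001, H 7.004, Br 1.000
Ratio ≈ 3:7:1, so the empirical formula is C3H7Br

C3H7Br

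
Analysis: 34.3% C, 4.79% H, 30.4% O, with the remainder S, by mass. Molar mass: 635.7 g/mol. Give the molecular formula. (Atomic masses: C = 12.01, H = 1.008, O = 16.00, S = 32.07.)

Assume 100 g: 34.3 g C, 4.79 g H, 30.4 g O, 30.51 g S.
n(C) = 34.3/12.01 = 2.856, n(H) = 4.79/1.008 = 4.752, n(O) = 30.4/16.00 = 1.9, n(S) = 30.51/32.07 = 0.9514
Divide by the smallest (0.9514 mol S): C 3.002, H 4.995, O 1.997, S 1.000
≈ 3:5:2:1 → C3H5O2S
Empirical-formula mass = 105.14 g/mol
n = 635.7 / 105.14 = 6.05 ≈ 6
Molecular formula = (C3H5O2S)×6 = C18H30O12S6

C18H30O12S6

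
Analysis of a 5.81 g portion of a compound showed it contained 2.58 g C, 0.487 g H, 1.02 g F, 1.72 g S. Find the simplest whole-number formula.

C4H9FS

C: 2.58 g ÷ 12.01 g/mol = 0.2148 mol
H: 0.487 g ÷ 1.008 g/mol = 0.4831 mol
F: 1.02 g ÷ 19.00 g/mol = 0.05368 mol
S: 1.72 g ÷ 32.07 g/mol = 0.05363 mol
Divide by the smallest (0.05363 mol S): C 4.005, H 9.008, F 1.001, S 1.000
≈ 4:9:1:1 → C4H9FS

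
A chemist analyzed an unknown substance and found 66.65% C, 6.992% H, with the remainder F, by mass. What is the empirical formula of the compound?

C4H5F

Assume 100 g: 66.65 g C, 6.992 g H, 26.358 g F.
C: 66.65 g ÷ 12.01 g/mol = 5.55 mol
H: 6.992 g ÷ 1.008 g/mol = 6.937 mol
F: 26.358 g ÷ 19.00 g/mol = 1.387 mol
Ratios (÷ 1.387): C 4.000, H 5.000, F 1.000
→ C4H5F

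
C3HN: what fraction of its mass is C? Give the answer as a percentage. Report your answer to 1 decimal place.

Molar mass = 3(12.01) + 1(1.008) + 1(14.01) = 51.048 g/mol
Mass of C per mole = 3 × 12.01 = 36.030 g
% C = 36.030 / 51.048 × 100 = 70.6%

70.6%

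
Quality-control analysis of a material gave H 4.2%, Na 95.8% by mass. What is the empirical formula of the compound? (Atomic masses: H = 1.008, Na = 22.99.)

Assume 100 g: 4.2 g H, 95.8 g Na.
Moles — H: 4.2 / 1.008 = 4.167 mol; Na: 95.8 / 22.99 = 4.167 mol
Ratios (÷ 4.167): H 1.000, Na 1.000
→ HNa

HNa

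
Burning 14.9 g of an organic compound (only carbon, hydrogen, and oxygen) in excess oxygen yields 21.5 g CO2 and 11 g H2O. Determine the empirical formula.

C2H5O2

mol C = 21.5 / 44.01 = 0.4885; mass C = 0.4885 × 12.01 = 5.867 g
mol H = 2 × (11 / 18.02) = 1.221; mass H = 1.221 × 1.008 = 1.231 g
mass O = 14.9 − (7.098) = 7.802 g → mol O = 0.4876
Smallest is O at 0.4876 mol; normalising gives C 1.002, H 2.504, O 1.000
Scaling by 2: C 2.00, H 5.01, O 2.00 → C2H5O2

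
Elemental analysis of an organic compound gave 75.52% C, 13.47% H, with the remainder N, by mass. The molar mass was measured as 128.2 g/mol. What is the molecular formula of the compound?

Assume 100 g: 75.52 g C, 13.47 g H, 11.01 g N.
Moles — C: 75.52 / 12.01 = 6.288 mol; H: 13.47 / 1.008 = 13.36 mol; N: 11.01 / 14.01 = 0.7859 mol
Smallest is N at 0.7859 mol; normalising gives C 8.001, H 17.004, N 1.000
Ratio ≈ 8:17:1, so the empirical formula is C8H17N
Empirical-formula mass = 127.23 g/mol
n = 128.2 / 127.23 = 1.01 ≈ 1
Molecular formula = empirical formula = C8H17N

C8H17N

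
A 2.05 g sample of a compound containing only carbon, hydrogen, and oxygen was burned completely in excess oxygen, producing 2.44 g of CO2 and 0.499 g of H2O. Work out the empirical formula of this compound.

C2H2O3

mol C = 2.44 / 44.01 = 0.05544; mass C = 0.05544 × 12.01 = 0.6659 g
mol H = 2 × (0.499 / 18.02) = 0.05538; mass H = 0.05538 × 1.008 = 0.05583 g
mass O = 2.05 − (0.7217) = 1.328 g → mol O = 0.08302
Smallest is H at 0.05538 mol; normalising gives C 1.001, H 1.000, O 1.499
×2: C 2.00, H 2.00, O 3.00 → C2H2O3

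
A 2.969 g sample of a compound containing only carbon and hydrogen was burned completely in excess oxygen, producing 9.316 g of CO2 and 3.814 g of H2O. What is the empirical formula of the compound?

CH2

mol C = 9.316 / 44.01 = 0.2117; mass C = 0.2117 × 12.01 = 2.542 g
mol H = 2 × (3.814 / 18.02) = 0.4233; mass H = 0.4233 × 1.008 = 0.4267 g
Ratios (÷ 0.2117): C 1.000, H 2.000
≈ 1:2 → CH2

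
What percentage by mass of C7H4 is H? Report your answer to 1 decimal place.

Molar mass = 7(12.01) + 4(1.008) = 88.102 g/mol
Mass of H per mole = 4 × 1.008 = 4.032 g
% H = 4.032 / 88.102 × 100 = 4.6%

4.6%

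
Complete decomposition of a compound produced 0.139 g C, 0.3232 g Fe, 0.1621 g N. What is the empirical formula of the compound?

C2FeN2

C: 0.139 g ÷ 12.01 g/mol = 0.01157 mol
Fe: 0.3232 g ÷ 55.85 g/mol = 0.005787 mol
N: 0.1621 g ÷ 14.01 g/mol = 0.01157 mol
Smallest is Fe at 0.005787 mol; normalising gives C 2.000, Fe 1.000, N 1.999
≈ 2:1:2 → C2FeN2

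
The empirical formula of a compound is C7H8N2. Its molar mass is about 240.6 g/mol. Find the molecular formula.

C14H16N4

Empirical-formula mass = 120.15 g/mol
n = 240.6 / 120.15 = 2.00 ≈ 2
Molecular formula = (C7H8N2)2 = C14H16N4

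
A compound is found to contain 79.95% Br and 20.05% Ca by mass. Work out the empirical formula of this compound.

Br2Ca

Assume 100 g: 79.95 g Br, 20.05 g Ca.
Br: 79.95 g ÷ 79.90 g/mol = 1.001 mol
Ca: 20.05 g ÷ 40.08 g/mol = 0.5002 mol
Divide by the smallest (0.5002 mol Ca): Br 2.000, Ca 1.000
Ratio ≈ 2:1, so the empirical formula is Br2Ca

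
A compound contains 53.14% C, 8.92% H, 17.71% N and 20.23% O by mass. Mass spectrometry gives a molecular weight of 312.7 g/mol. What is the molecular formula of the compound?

Assume 100 g: 53.14 g C, 8.92 g H, 17.71 g N, 20.23 g O.
n(C) = 53.14/12.01 = 4.425, n(H) = 8.92/1.008 = 8.849, n(N) = 17.71/14.01 = 1.264, n(O) = 20.23/16.00 = 1.264
Smallest is N at 1.264 mol; normalising gives C 3.500, H 7.000, N 1.000, O 1.000
Multiply by 2: C 7.00, H 14.00, N 2.00, O 2.00 → C7H14N2O2
Empirical-formula mass = 158.20 g/mol
n = 312.7 / 158.20 = 1.98 ≈ 2
Molecular formula = (C7H14N2O2)×2 = C14H28N4O4

C14H28N4O4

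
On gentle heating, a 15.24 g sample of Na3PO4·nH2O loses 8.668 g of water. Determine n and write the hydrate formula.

Na3PO4·12H2O

Mass of anhydrous Na3PO4 = 15.24 − 8.668 = 6.572 g
mol H2O = 8.668 / 18.02 = 0.481
Molar mass of Na3PO4 = 163.94 g/mol → mol Na3PO4 = 6.572 / 163.94 = 0.04009
n = 0.481 / 0.04009 = 12.00 ≈ 12 → Na3PO4·12H2O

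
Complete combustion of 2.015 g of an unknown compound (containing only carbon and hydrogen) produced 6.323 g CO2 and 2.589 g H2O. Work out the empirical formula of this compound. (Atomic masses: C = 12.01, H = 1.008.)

mol C = 6.323 / 44.01 = 0.1437; mass C = 0.1437 × 12.01 = 1.725 g
mol H = 2 × (2.589 / 18.02) = 0.2873; mass H = 0.2873 × 1.008 = 0.2896 g
Divide by the smallest (0.1437 mol C): C 1.000, H 2.000
→ CH2

CH2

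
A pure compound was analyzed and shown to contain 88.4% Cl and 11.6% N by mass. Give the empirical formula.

Assume 100 g: 88.4 g Cl, 11.6 g N.
Cl: 88.4 g ÷ 35.45 g/mol = 2.494 mol
N: 11.6 g ÷ 14.01 g/mol = 0.828 mol
Divide by the smallest (0.828 mol N): Cl 3.012, N 1.000
≈ 3:1 → Cl3N

Cl3N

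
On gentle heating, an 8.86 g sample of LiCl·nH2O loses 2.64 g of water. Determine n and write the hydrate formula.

Mass of anhydrous LiCl = 8.86 − 2.64 = 6.22 g
mol H2O = 2.64 / 18.02 = 0.1465
Molar mass of LiCl = 42.39 g/mol → mol LiCl = 6.22 / 42.39 = 0.1467
n = 0.1465 / 0.1467 = 1.00 ≈ 1 → LiCl·H2O

LiCl·H2O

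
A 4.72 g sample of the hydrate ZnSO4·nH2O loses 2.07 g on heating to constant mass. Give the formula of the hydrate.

Mass of anhydrous ZnSO4 = 4.72 − 2.07 = 2.65 g
mol H2O = 2.07 / 18.02 = 0.1149
Molar mass of ZnSO4 = 161.45 g/mol → mol ZnSO4 = 2.65 / 161.45 = 0.01641
n = 0.1149 / 0.01641 = 7.00 ≈ 7 → ZnSO4·7H2O

ZnSO4·7H2O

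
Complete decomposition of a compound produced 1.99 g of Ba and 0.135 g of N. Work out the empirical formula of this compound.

Ba3N2

n(Ba) = 1.99/137.33 = 0.01449, n(N) = 0.135/14.01 = 0.009636
Divide by the smallest (0.009636 mol N): Ba 1.504, N 1.000
×2: Ba 3.01, N 2.00 → Ba3N2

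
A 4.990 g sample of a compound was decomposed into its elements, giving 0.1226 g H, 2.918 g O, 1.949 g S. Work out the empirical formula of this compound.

H2O3S

Moles — H: 0.1226 / 1.008 = 0.1216 mol; O: 2.918 / 16.00 = 0.1824 mol; S: 1.949 / 32.07 = 0.06077 mol
Smallest is S at 0.06077 mol; normalising gives H 2.001, O 3.001, S 1.000
→ H2O3S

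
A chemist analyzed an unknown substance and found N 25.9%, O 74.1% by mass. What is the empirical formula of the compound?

Assume 100 g: 25.9 g N, 74.1 g O.
N: 25.9 g ÷ 14.01 g/mol = 1.849 mol
O: 74.1 g ÷ 16.00 g/mol = 4.631 mol
Ratios (÷ 1.849): N 1.000, O 2.505
Multiply by 2: N 2.00, O 5.01 → N2O5

N2O5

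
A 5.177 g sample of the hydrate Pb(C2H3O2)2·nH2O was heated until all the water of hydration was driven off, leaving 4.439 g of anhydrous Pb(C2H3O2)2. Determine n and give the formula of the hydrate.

Mass of water lost = 5.177 − 4.439 = 0.738 g → 0.738 / 18.02 = 0.04095 mol H2O
Molar mass of Pb(C2H3O2)2 = 325.29 g/mol → mol Pb(C2H3O2)2 = 4.439 / 325.29 = 0.01365
n = 0.04095 / 0.01365 = 3.00 ≈ 3 → Pb(C2H3O2)2·3H2O

Pb(C2H3O2)2·3H2O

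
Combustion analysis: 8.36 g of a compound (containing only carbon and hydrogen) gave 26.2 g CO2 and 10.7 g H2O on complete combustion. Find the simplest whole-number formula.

mol C = 26.2 / 44.01 = 0.5953; mass C = 0.5953 × 12.01 = 7.150 g
mol H = 2 × (10.7 / 18.02) = 1.188; mass H = 1.188 × 1.008 = 1.197 g
Divide by the smallest (0.5953 mol C): C 1.000, H 1.995
≈ 1:2 → CH2

CH2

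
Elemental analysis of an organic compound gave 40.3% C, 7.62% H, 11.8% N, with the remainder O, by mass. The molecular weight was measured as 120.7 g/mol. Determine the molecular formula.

C4H9NO3

Assume 100 g: 40.3 g C, 7.62 g H, 11.8 g N, 40.28 g O.
Moles — C: 40.3 / 12.01 = 3.356 mol; H: 7.62 / 1.008 = 7.56 mol; N: 11.8 / 14.01 = 0.8423 mol; O: 40.28 / 16.00 = 2.518 mol
Ratios (÷ 0.8423): C 3.984, H 8.975, N 1.000, O 2.989
Ratio ≈ 4:9:1:3, so the empirical formula is C4H9NO3
Empirical-formula mass = 119.12 g/mol
n = 120.7 / 119.12 = 1.01 ≈ 1
Molecular formula = empirical formula = C4H9NO3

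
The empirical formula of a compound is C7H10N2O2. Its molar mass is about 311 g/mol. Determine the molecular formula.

Empirical-formula mass = 154.17 g/mol
n = 311 / 154.17 = 2.02 ≈ 2
Molecular formula = (C7H10N2O2)2 = C14H20N4O4

C14H20N4O4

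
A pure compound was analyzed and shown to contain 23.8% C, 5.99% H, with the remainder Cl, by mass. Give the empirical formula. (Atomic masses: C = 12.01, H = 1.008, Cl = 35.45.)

CH3Cl

Assume 100 g: 23.8 g C, 5.99 g H, 70.21 g Cl.
C: 23.8 g ÷ 12.01 g/mol = 1.982 mol
H: 5.99 g ÷ 1.008 g/mol = 5.942 mol
Cl: 70.21 g ÷ 35.45 g/mol = 1.981 mol
Ratios (÷ 1.981): C 1.001, H 3.000, Cl 1.000
→ CH3Cl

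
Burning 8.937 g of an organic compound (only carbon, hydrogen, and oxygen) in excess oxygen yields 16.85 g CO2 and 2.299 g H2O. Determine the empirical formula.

mol C = 16.85 / 44.01 = 0.3829; mass C = 0.3829 × 12.01 = 4.598 g
mol H = 2 × (2.299 / 18.02) = 0.2552; mass H = 0.2552 × 1.008 = 0.2572 g
mass O = 8.937 − (4.855) = 4.082 g → mol O = 0.2551
Divide by the smallest (0.2551 mol O): C 1.501, H 1.000, O 1.000
Scaling by 2: C 3.00, H 2.00, O 2.00 → C3H2O2

C3H2O2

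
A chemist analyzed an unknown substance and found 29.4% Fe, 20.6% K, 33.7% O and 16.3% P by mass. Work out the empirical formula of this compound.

Assume 100 g: 29.4 g Fe, 20.6 g K, 33.7 g O, 16.3 g P.
n(Fe) = 29.4/55.85 = 0.5264, n(K) = 20.6/39.10 = 0.5269, n(O) = 33.7/16.00 = 2.106, n(P) = 16.3/30.97 = 0.5263
Smallest is P at 0.5263 mol; normalising gives Fe 1.000, K 1.001, O 4.002, P 1.000
Ratio ≈ 1:1:4:1, so the empirical formula is FeKO4P

FeKO4P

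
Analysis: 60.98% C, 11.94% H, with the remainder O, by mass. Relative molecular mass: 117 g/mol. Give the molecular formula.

Assume 100 g: 60.98 g C, 11.94 g H, 27.08 g O.
n(C) = 60.98/12.01 = 5.077, n(H) = 11.94/1.008 = 11.85, n(O) = 27.08/16.00 = 1.692
Ratios (÷ 1.692): C 3.000, H 6.999, O 1.000
Ratio ≈ 3:7:1, so the empirical formula is C3H7O
Empirical-formula mass = 59.09 g/mol
n = 117 / 59.09 = 1.98 ≈ 2
Molecular formula = (C3H7O)×2 = C6H14O2

C6H14O2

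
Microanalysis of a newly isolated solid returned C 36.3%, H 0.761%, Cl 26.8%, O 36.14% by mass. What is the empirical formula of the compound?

Assume 100 g: 36.3 g C, 0.761 g H, 26.8 g Cl, 36.14 g O.
C: 36.3 g ÷ 12.01 g/mol = 3.022 mol
H: 0.761 g ÷ 1.008 g/mol = 0.755 mol
Cl: 26.8 g ÷ 35.45 g/mol = 0.756 mol
O: 36.14 g ÷ 16.00 g/mol = 2.259 mol
Smallest is H at 0.755 mol; normalising gives C 4.003, H 1.000, Cl 1.001, O 2.992
≈ 4:1:1:3 → C4HClO3

C4HClO3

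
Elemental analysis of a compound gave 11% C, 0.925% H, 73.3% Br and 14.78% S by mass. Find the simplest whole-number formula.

C2H2Br2S

Assume 100 g: 11 g C, 0.925 g H, 73.3 g Br, 14.78 g S.
C: 11 g ÷ 12.01 g/mol = 0.9159 mol
H: 0.925 g ÷ 1.008 g/mol = 0.9177 mol
Br: 73.3 g ÷ 79.90 g/mol = 0.9174 mol
S: 14.78 g ÷ 32.07 g/mol = 0.4609 mol
Ratios (÷ 0.4609): C 1.987, H 1.991, Br 1.991, S 1.000
≈ 2:2:2:1 → C2H2Br2S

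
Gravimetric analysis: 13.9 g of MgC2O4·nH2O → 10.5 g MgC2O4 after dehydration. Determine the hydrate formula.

Mass of water lost = 13.9 − 10.5 = 3.4 g → 3.4 / 18.02 = 0.1887 mol H2O
Molar mass of MgC2O4 = 112.33 g/mol → mol MgC2O4 = 10.5 / 112.33 = 0.09347
n = 0.1887 / 0.09347 = 2.02 ≈ 2 → MgC2O4·2H2O

MgC2O4·2H2O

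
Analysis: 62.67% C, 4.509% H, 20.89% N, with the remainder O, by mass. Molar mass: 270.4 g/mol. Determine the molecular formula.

C14H12N4O2

Assume 100 g: 62.67 g C, 4.509 g H, 20.89 g N, 11.931 g O.
C: 62.67 g ÷ 12.01 g/mol = 5.218 mol
H: 4.509 g ÷ 1.008 g/mol = 4.473 mol
N: 20.89 g ÷ 14.01 g/mol = 1.491 mol
O: 11.931 g ÷ 16.00 g/mol = 0.7457 mol
Ratios (÷ 0.7457): C 6.998, H 5.999, N 2.000, O 1.000
Ratio ≈ 7:6:2:1, so the empirical formula is C7H6N2O
Empirical-formula mass = 134.14 g/mol
n = 270.4 / 134.14 = 2.02 ≈ 2
Molecular formula = (C7H6N2O)×2 = C14H12N4O2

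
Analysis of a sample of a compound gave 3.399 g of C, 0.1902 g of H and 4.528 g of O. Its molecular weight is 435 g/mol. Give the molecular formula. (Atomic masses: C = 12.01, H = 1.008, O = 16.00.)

C15H10O15

n(C) = 3.399/12.01 = 0.283, n(H) = 0.1902/1.008 = 0.1887, n(O) = 4.528/16.00 = 0.283
Smallest is H at 0.1887 mol; normalising gives C 1.500, H 1.000, O 1.500
×2: C 3.00, H 2.00, O 3.00 → C3H2O3
Empirical-formula mass = 86.05 g/mol
n = 435 / 86.05 = 5.06 ≈ 5
Molecular formula = (C3H2O3)×5 = C15H10O15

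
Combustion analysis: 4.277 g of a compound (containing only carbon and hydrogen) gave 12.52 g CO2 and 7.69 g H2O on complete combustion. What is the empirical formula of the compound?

CH3

mol C = 12.52 / 44.01 = 0.2845; mass C = 0.2845 × 12.01 = 3.417 g
mol H = 2 × (7.69 / 18.02) = 0.8535; mass H = 0.8535 × 1.008 = 0.8603 g
Divide by the smallest (0.2845 mol C): C 1.000, H 3.000
→ CH3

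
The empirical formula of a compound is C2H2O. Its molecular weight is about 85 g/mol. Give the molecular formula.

Empirical-formula mass = 42.04 g/mol
n = 85 / 42.04 = 2.02 ≈ 2
Molecular formula = (C2H2O)2 = C4H4O2

C4H4O2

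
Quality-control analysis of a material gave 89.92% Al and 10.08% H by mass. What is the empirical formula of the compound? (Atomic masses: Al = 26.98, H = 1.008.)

Assume 100 g: 89.92 g Al, 10.08 g H.
n(Al) = 89.92/26.98 = 3.333, n(H) = 10.08/1.008 = 10
Divide by the smallest (3.333 mol Al): Al 1.000, H 3.000
→ AlH3

AlH3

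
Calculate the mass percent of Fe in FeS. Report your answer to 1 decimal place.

Molar mass = 1(55.85) + 1(32.07) = 87.920 g/mol
Mass of Fe per mole = 1 × 55.85 = 55.850 g
% Fe = 55.850 / 87.920 × 100 = 63.5%

63.5%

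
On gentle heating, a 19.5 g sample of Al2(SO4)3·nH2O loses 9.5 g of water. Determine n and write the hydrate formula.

Mass of anhydrous Al2(SO4)3 = 19.5 − 9.5 = 10 g
mol H2O = 9.5 / 18.02 = 0.5272
Molar mass of Al2(SO4)3 = 342.17 g/mol → mol Al2(SO4)3 = 10 / 342.17 = 0.02923
n = 0.5272 / 0.02923 = 18.04 ≈ 18 → Al2(SO4)3·18H2O

Al2(SO4)3·18H2O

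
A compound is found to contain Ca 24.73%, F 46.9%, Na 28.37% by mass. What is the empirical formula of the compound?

CaF4Na2

Assume 100 g: 24.73 g Ca, 46.9 g F, 28.37 g Na.
n(Ca) = 24.73/40.08 = 0.617, n(F) = 46.9/19.00 = 2.468, n(Na) = 28.37/22.99 = 1.234
Smallest is Ca at 0.617 mol; normalising gives Ca 1.000, F 4.001, Na 2.000
≈ 1:4:2 → CaF4Na2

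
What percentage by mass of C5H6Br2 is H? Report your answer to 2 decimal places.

Molar mass = 5(12.01) + 6(1.008) + 2(79.90) = 225.898 g/mol
Mass of H per mole = 6 × 1.008 = 6.048 g
% H = 6.048 / 225.898 × 100 = 2.68%

2.68%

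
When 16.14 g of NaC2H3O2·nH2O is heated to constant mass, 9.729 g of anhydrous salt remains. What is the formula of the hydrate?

Mass of water lost = 16.14 − 9.729 = 6.411 g → 6.411 / 18.02 = 0.3558 mol H2O
Molar mass of NaC2H3O2 = 82.03 g/mol → mol NaC2H3O2 = 9.729 / 82.03 = 0.1186
n = 0.3558 / 0.1186 = 3.00 ≈ 3 → NaC2H3O2·3H2O

NaC2H3O2·3H2O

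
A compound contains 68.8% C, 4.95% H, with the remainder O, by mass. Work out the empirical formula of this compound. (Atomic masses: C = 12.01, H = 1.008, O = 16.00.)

C7H6O2

Assume 100 g: 68.8 g C, 4.95 g H, 26.25 g O.
C: 68.8 g ÷ 12.01 g/mol = 5.729 mol
H: 4.95 g ÷ 1.008 g/mol = 4.911 mol
O: 26.25 g ÷ 16.00 g/mol = 1.641 mol
Divide by the smallest (1.641 mol O): C 3.492, H 2.993, O 1.000
Scaling by 2: C 6.98, H 5.99, O 2.00 → C7H6O2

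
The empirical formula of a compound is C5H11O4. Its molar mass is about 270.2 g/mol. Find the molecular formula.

Empirical-formula mass = 135.14 g/mol
n = 270.2 / 135.14 = 2.00 ≈ 2
Molecular formula = (C5H11O4)2 = C10H22O8

C10H22O8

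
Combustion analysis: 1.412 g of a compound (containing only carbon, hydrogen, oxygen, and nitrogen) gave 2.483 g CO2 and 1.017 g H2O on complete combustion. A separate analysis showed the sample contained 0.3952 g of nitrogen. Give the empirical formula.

mol C = 2.483 / 44.01 = 0.05642; mass C = 0.05642 × 12.01 = 0.6776 g
mol H = 2 × (1.017 / 18.02) = 0.1129; mass H = 0.1129 × 1.008 = 0.1138 g
mol N = 0.3952 / 14.01 = 0.02821
mass O = 1.412 − (1.187) = 0.2254 g → mol O = 0.01409
Ratios (÷ 0.01409): C 4.004, H 8.011, N 2.002, O 1.000
≈ 4:8:2:1 → C4H8N2O

C4H8N2O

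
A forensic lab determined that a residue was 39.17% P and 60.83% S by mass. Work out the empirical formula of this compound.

P2S3

Assume 100 g: 39.17 g P, 60.83 g S.
Moles — P: 39.17 / 30.97 = 1.265 mol; S: 60.83 / 32.07 = 1.897 mol
Smallest is P at 1.265 mol; normalising gives P 1.000, S 1.500
Multiply by 2: P 2.00, S 3.00 → P2S3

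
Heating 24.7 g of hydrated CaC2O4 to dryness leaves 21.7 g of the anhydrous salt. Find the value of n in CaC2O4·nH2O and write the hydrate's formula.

CaC2O4·H2O

Mass of water lost = 24.7 − 21.7 = 3 g → 3 / 18.02 = 0.1665 mol H2O
Molar mass of CaC2O4 = 128.10 g/mol → mol CaC2O4 = 21.7 / 128.10 = 0.1694
n = 0.1665 / 0.1694 = 0.98 ≈ 1 → CaC2O4·H2O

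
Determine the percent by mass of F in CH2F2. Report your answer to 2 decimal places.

Molar mass = 1(12.01) + 2(1.008) + 2(19.00) = 52.026 g/mol
Mass of F per mole = 2 × 19.00 = 38.000 g
% F = 38.000 / 52.026 × 100 = 73.04%

73.04%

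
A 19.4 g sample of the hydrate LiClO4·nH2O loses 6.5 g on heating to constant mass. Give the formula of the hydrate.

LiClO4·3H2O

Mass of anhydrous LiClO4 = 19.4 − 6.5 = 12.9 g
mol H2O = 6.5 / 18.02 = 0.3607
Molar mass of LiClO4 = 106.39 g/mol → mol LiClO4 = 12.9 / 106.39 = 0.1213
n = 0.3607 / 0.1213 = 2.97 ≈ 3 → LiClO4·3H2O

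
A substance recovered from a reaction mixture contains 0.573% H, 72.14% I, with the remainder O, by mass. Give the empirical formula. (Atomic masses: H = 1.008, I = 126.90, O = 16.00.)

Assume 100 g: 0.573 g H, 72.14 g I, 27.287 g O.
H: 0.573 g ÷ 1.008 g/mol = 0.5685 mol
I: 72.14 g ÷ 126.90 g/mol = 0.5685 mol
O: 27.287 g ÷ 16.00 g/mol = 1.705 mol
Divide by the smallest (0.5685 mol H): H 1.000, I 1.000, O 3.000
≈ 1:1:3 → HIO3

HIO3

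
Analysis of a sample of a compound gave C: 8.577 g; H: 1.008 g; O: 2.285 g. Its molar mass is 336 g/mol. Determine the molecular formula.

Moles — C: 8.577 / 12.01 = 0.7142 mol; H: 1.008 / 1.008 = 1 mol; O: 2.285 / 16.00 = 0.1428 mol
Divide by the smallest (0.1428 mol O): C 5.001, H 7.002, O 1.000
≈ 5:7:1 → C5H7O
Empirical-formula mass = 83.11 g/mol
n = 336 / 83.11 = 4.04 ≈ 4
Molecular formula = (C5H7O)×4 = C20H28O4

C20H28O4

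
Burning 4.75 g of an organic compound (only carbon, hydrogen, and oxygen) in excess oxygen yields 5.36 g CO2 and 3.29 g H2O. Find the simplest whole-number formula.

C2H6O3

mol C = 5.36 / 44.01 = 0.1218; mass C = 0.1218 × 12.01 = 1.463 g
mol H = 2 × (3.29 / 18.02) = 0.3651; mass H = 0.3651 × 1.008 = 0.3681 g
mass O = 4.75 − (1.831) = 2.919 g → mol O = 0.1825
Smallest is C at 0.1218 mol; normalising gives C 1.000, H 2.998, O 1.498
Multiply by 2: C 2.00, H 6.00, O 3.00 → C2H6O3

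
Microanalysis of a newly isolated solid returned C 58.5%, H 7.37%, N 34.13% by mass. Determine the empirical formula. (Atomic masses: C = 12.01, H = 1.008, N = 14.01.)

Assume 100 g: 58.5 g C, 7.37 g H, 34.13 g N.
C: 58.5 g ÷ 12.01 g/mol = 4.871 mol
H: 7.37 g ÷ 1.008 g/mol = 7.312 mol
N: 34.13 g ÷ 14.01 g/mol = 2.436 mol
Smallest is N at 2.436 mol; normalising gives C 1.999, H 3.001, N 1.000
≈ 2:3:1 → C2H3N

C2H3N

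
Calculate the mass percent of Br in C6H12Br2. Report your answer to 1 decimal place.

Molar mass = 6(12.01) + 12(1.008) + 2(79.90) = 243.956 g/mol
Mass of Br per mole = 2 × 79.90 = 159.800 g
% Br = 159.800 / 243.956 × 100 = 65.5%

65.5%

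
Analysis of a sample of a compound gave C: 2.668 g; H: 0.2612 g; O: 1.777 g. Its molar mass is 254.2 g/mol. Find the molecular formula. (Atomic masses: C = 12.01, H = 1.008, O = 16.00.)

C: 2.668 g ÷ 12.01 g/mol = 0.2221 mol
H: 0.2612 g ÷ 1.008 g/mol = 0.2591 mol
O: 1.777 g ÷ 16.00 g/mol = 0.1111 mol
Divide by the smallest (0.1111 mol O): C 2.000, H 2.333, O 1.000
×3: C 6.00, H 7.00, O 3.00 → C6H7O3
Empirical-formula mass = 127.12 g/mol
n = 254.2 / 127.12 = 2.00 ≈ 2
Molecular formula = (C6H7O3)×2 = C12H14O6

C12H14O6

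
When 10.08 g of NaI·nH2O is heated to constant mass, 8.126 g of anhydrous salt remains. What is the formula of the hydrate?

Mass of water lost = 10.08 − 8.126 = 1.954 g → 1.954 / 18.02 = 0.1084 mol H2O
Molar mass of NaI = 149.89 g/mol → mol NaI = 8.126 / 149.89 = 0.05421
n = 0.1084 / 0.05421 = 2.00 ≈ 2 → NaI·2H2O

NaI·2H2O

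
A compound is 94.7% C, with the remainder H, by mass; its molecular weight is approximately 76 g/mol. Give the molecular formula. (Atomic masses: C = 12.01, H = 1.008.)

C6H4

Assume 100 g: 94.7 g C, 5.3 g H.
Moles — C: 94.7 / 12.01 = 7.885 mol; H: 5.3 / 1.008 = 5.258 mol
Divide by the smallest (5.258 mol H): C 1.500, H 1.000
×2: C 3.00, H 2.00 → C3H2
Empirical-formula mass = 38.05 g/mol
n = 76 / 38.05 = 2.00 ≈ 2
Molecular formula = (C3H2)×2 = C6H4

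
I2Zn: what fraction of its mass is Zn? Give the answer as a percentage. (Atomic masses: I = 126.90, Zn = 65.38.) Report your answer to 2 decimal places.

20.48%

Molar mass = 2(126.90) + 1(65.38) = 319.180 g/mol
Mass of Zn per mole = 1 × 65.38 = 65.380 g
% Zn = 65.380 / 319.180 × 100 = 20.48%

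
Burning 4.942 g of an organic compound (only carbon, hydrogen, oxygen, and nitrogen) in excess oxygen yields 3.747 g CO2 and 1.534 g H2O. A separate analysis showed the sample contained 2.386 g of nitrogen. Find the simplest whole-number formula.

CH2N2O

mol C = 3.747 / 44.01 = 0.08514; mass C = 0.08514 × 12.01 = 1.023 g
mol H = 2 × (1.534 / 18.02) = 0.1703; mass H = 0.1703 × 1.008 = 0.1716 g
mol N = 2.386 / 14.01 = 0.1703
mass O = 4.942 − (3.580) = 1.362 g → mol O = 0.08512
Smallest is O at 0.08512 mol; normalising gives C 1.000, H 2.000, N 2.001, O 1.000
≈ 1:2:2:1 → CH2N2O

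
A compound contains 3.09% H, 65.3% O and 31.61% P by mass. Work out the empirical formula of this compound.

Assume 100 g: 3.09 g H, 65.3 g O, 31.61 g P.
H: 3.09 g ÷ 1.008 g/mol = 3.065 mol
O: 65.3 g ÷ 16.00 g/mol = 4.081 mol
P: 31.61 g ÷ 30.97 g/mol = 1.021 mol
Smallest is P at 1.021 mol; normalising gives H 3.003, O 3.999, P 1.000
→ H3O4P

H3O4P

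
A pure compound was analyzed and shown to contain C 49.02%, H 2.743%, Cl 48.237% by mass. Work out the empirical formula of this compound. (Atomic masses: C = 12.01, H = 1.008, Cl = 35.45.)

Assume 100 g: 49.02 g C, 2.743 g H, 48.237 g Cl.
C: 49.02 g ÷ 12.01 g/mol = 4.082 mol
H: 2.743 g ÷ 1.008 g/mol = 2.721 mol
Cl: 48.237 g ÷ 35.45 g/mol = 1.361 mol
Smallest is Cl at 1.361 mol; normalising gives C 3.000, H 2.000, Cl 1.000
≈ 3:2:1 → C3H2Cl

C3H2Cl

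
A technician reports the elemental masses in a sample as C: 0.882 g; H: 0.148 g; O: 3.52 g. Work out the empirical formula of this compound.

CH2O3

Moles — C: 0.882 / 12.01 = 0.07344 mol; H: 0.148 / 1.008 = 0.1468 mol; O: 3.52 / 16.00 = 0.22 mol
Smallest is C at 0.07344 mol; normalising gives C 1.000, H 1.999, O 2.996
→ CH2O3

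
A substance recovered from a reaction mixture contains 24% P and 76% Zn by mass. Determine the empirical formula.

Assume 100 g: 24 g P, 76 g Zn.
Moles — P: 24 / 30.97 = 0.7749 mol; Zn: 76 / 65.38 = 1.162 mol
Smallest is P at 0.7749 mol; normalising gives P 1.000, Zn 1.500
Multiply by 2: P 2.00, Zn 3.00 → P2Zn3

P2Zn3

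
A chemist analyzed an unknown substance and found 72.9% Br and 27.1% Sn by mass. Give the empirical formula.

Assume 100 g: 72.9 g Br, 27.1 g Sn.
Br: 72.9 g ÷ 79.90 g/mol = 0.9124 mol
Sn: 27.1 g ÷ 118.71 g/mol = 0.2283 mol
Ratios (÷ 0.2283): Br 3.997, Sn 1.000
≈ 4:1 → Br4Sn

Br4Sn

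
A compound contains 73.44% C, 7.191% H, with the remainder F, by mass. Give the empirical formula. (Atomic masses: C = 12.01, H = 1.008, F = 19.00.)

Assume 100 g: 73.44 g C, 7.191 g H, 19.369 g F.
Moles — C: 73.44 / 12.01 = 6.115 mol; H: 7.191 / 1.008 = 7.134 mol; F: 19.369 / 19.00 = 1.019 mol
Ratios (÷ 1.019): C 5.998, H 6.998, F 1.000
→ C6H7F

C6H7F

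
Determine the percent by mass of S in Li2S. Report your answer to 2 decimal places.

69.79%

Molar mass = 2(6.94) + 1(32.07) = 45.950 g/mol
Mass of S per mole = 1 × 32.07 = 32.070 g
% S = 32.070 / 45.950 × 100 = 69.79%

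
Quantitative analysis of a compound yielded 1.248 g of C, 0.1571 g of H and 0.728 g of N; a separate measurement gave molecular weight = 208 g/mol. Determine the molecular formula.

C10H15N5

C: 1.248 g ÷ 12.01 g/mol = 0.1039 mol
H: 0.1571 g ÷ 1.008 g/mol = 0.1559 mol
N: 0.728 g ÷ 14.01 g/mol = 0.05196 mol
Divide by the smallest (0.05196 mol N): C 2.000, H 2.999, N 1.000
→ C2H3N
Empirical-formula mass = 41.05 g/mol
n = 208 / 41.05 = 5.07 ≈ 5
Molecular formula = (C2H3N)×5 = C10H15N5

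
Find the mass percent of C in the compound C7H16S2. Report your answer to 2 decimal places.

51.16%

Molar mass = 7(12.01) + 16(1.008) + 2(32.07) = 164.338 g/mol
Mass of C per mole = 7 × 12.01 = 84.070 g
% C = 84.070 / 164.338 × 100 = 51.16%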